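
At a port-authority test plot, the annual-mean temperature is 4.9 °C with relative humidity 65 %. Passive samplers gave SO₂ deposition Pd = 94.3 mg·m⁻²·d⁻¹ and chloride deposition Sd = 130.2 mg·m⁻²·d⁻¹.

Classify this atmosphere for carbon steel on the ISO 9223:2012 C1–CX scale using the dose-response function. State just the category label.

C4

carbon steel: f(T) = +0.150·(T−10) [T≤10 °C] = -0.7650
  sulphur-dioxide contribution → 32.14 μm/a
  chloride contribution → 21.69 μm/a
  ⇒ r_corr(carbon steel) = 53.84 μm/a
Category bounds: 50…80 μm/a bracket r_corr ⇒ C4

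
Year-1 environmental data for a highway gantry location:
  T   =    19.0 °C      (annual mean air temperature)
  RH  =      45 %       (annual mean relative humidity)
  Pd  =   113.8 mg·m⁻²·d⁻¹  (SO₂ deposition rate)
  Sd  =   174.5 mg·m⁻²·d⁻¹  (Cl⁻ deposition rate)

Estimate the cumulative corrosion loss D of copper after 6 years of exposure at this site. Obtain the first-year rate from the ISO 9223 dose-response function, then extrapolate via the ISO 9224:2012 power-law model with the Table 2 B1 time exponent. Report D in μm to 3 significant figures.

D(6) = 2.16 μm

copper: temperature factor f = -0.080·(9.0) = -0.7200
  Pd branch = 0.0053·Pd^0.26·e^(0.059·RH+f) = 0.1257 μm/a
  Sd branch = 0.01025·Sd^0.27·e^(0.036·RH+0.049·T) = 0.5295 μm/a
  sum: 0.1257 + 0.5295 → r_corr = 0.6552 μm/a
Power-law: D(6) = r_corr · 6^0.667
  D(6) = 0.6552 × 6^0.667 = 0.6552 × 3.304 = 2.165 μm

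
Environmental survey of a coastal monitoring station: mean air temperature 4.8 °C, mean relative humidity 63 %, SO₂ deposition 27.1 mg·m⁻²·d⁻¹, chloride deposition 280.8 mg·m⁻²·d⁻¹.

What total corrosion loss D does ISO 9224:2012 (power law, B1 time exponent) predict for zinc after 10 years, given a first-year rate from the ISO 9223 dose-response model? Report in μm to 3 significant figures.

D(10) = 12.4 μm

zinc: f(T) = +0.038·(T−10) [T≤10 °C] = -0.1976
  Pd branch = 0.0129·Pd^0.44·e^(0.046·RH+f) = 0.8201 μm/a
  Sd branch = 0.0175·Sd^0.57·e^(0.008·RH+0.085·T) = 1.083 μm/a
  r_corr = 0.8201 + 1.083 = 1.903 μm/a
Long-term exponent b (ISO 9224 Table 2, B1) = 0.813
  D(10) = 1.903 × 10^0.813 = 1.903 × 6.501 = 12.37 μm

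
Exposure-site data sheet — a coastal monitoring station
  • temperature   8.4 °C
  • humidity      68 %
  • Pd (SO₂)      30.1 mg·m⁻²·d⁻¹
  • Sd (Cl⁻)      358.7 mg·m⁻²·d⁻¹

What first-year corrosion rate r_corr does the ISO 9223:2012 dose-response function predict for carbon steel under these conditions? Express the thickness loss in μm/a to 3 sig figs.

carbon steel: temperature factor f = +0.150·(-1.6) = -0.2400
  Pd branch = 1.77·Pd^0.52·e^(0.02·RH+f) = 31.86 μm/a
  Cl⁻ term: 0.102·358.7^0.62·exp(0.033·68+0.04·8.4) = 51.64
  sum: 31.86 + 51.64 → r_corr = 83.5 μm/a

r_corr = 83.5 μm/a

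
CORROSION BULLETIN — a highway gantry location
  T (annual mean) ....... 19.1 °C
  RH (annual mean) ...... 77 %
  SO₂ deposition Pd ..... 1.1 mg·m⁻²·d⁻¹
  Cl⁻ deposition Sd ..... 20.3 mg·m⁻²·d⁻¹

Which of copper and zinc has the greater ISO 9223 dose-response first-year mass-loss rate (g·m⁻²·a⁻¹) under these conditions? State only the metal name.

copper

copper: f(T) = -0.080·(T−10) [T>10 °C] = -0.7280
  Pd branch = 0.0053·Pd^0.26·e^(0.059·RH+f) = 0.2465 μm/a
  Sd branch = 0.01025·Sd^0.27·e^(0.036·RH+0.049·T) = 0.942 μm/a
  sum: 0.2465 + 0.942 → r_corr = 1.189 μm/a
  mass loss = 1.189 μm/a × 8.96 g/cm³ = 10.65 g·m⁻²·a⁻¹
zinc: temperature factor f = -0.071·(9.1) = -0.6461
  SO₂ term: 0.0129·1.1^0.44·exp(0.046·77-0.6461) = 0.2435
  Sd branch = 0.0175·Sd^0.57·e^(0.008·RH+0.085·T) = 0.9139 μm/a
  sum: 0.2435 + 0.9139 → r_corr = 1.157 μm/a
  mass loss = 1.157 μm/a × 7.14 g/cm³ = 8.264 g·m⁻²·a⁻¹
Ordering by g·m⁻²·a⁻¹: copper (10.6) > zinc (8.26)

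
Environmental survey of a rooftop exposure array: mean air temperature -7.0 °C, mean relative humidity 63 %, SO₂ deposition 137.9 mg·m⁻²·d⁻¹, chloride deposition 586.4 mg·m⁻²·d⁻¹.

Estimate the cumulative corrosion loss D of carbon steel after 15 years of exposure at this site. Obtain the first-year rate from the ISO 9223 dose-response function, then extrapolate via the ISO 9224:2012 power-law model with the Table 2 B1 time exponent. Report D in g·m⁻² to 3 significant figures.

carbon steel: temperature factor f = +0.150·(-17.0) = -2.5500
  SO₂ term: 1.77·137.9^0.52·exp(0.02·63-2.5500) = 6.314
  Sd branch = 0.102·Sd^0.62·e^(0.033·RH+0.04·T) = 32.08 μm/a
  r_corr = 6.314 + 32.08 = 38.39 μm/a
Long-term exponent b (ISO 9224 Table 2, B1) = 0.523
  D(15) = 38.39 × 15^0.523 = 38.39 × 4.122 = 158.2 μm
  Mass loss = 158.2 μm × 7.85 g/cm³ = 1242 g·m⁻²

D(15) = 1.24e+03 g·m⁻²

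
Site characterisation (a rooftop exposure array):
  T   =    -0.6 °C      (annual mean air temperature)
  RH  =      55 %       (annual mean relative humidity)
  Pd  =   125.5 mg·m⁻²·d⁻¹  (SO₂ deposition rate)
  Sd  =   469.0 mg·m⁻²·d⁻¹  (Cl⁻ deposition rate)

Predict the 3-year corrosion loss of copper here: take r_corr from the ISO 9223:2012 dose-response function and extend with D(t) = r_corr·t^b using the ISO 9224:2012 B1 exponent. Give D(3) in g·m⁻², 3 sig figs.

copper: f(T) = +0.126·(T−10) [T≤10 °C] = -1.3356
  sulphur-dioxide contribution → 0.1257 μm/a
  chloride contribution → 0.3794 μm/a
  ⇒ r_corr(copper) = 0.505 μm/a
Long-term exponent b (ISO 9224 Table 2, B1) = 0.667
  D(3) = 0.505 × 3^0.667 = 0.505 × 2.081 = 1.051 μm
  Mass loss = 1.051 μm × 8.96 g/cm³ = 9.416 g·m⁻²

D(3) = 9.42 g·m⁻²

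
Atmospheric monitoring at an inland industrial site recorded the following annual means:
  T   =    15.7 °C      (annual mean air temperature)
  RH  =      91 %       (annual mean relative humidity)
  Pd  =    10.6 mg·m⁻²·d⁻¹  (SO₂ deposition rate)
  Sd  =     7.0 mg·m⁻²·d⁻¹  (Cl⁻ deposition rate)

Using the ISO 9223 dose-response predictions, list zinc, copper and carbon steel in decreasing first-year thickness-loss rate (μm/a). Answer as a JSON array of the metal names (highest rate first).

["carbon steel", "copper", "zinc"]

zinc: f(T) = -0.071·(T−10) [T>10 °C] = -0.4047
  sulphur-dioxide contribution → 1.599 μm/a
  chloride contribution → 0.4173 μm/a
  ⇒ r_corr(zinc) = 2.017 μm/a
copper: temperature factor f = -0.080·(5.7) = -0.4560
  sulphur-dioxide contribution → 1.332 μm/a
  chloride contribution → 0.9903 μm/a
  total first-year rate 2.322 μm/a
carbon steel: temperature factor f = -0.054·(5.7) = -0.3078
  sulphur-dioxide contribution → 27.41 μm/a
  chloride contribution → 12.87 μm/a
  ⇒ r_corr(carbon steel) = 40.27 μm/a
Ordering by μm/a: carbon steel (40.3) > copper (2.32) > zinc (2.02)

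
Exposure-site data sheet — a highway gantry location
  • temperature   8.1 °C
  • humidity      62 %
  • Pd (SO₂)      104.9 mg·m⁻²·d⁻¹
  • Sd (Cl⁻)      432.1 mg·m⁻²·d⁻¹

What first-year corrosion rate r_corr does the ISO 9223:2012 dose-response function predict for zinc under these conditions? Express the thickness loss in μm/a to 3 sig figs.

zinc: temperature factor f = +0.038·(-1.9) = -0.0722
  SO₂ term: 0.0129·104.9^0.44·exp(0.046·62-0.0722) = 1.611
  Cl⁻ term: 0.0175·432.1^0.57·exp(0.008·62+0.085·8.1) = 1.819
  sum: 1.611 + 1.819 → r_corr = 3.429 μm/a

r_corr = 3.43 μm/a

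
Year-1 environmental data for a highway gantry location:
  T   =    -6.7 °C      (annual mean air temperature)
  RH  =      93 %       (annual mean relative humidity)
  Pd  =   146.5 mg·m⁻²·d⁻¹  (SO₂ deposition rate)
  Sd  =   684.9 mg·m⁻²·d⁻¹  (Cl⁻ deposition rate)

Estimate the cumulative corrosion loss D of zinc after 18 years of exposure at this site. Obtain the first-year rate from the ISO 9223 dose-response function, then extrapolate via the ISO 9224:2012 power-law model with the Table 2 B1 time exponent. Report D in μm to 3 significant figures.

zinc: f(T) = +0.038·(T−10) [T≤10 °C] = -0.6346
  SO₂ term: 0.0129·146.5^0.44·exp(0.046·93-0.6346) = 4.425
  Sd branch = 0.0175·Sd^0.57·e^(0.008·RH+0.085·T) = 0.8613 μm/a
  sum: 4.425 + 0.8613 → r_corr = 5.286 μm/a
ISO 9224: D(t) = r_corr · t^b with b = 0.813 (zinc, B1)
  D(18) = 5.286 × 18^0.813 = 5.286 × 10.48 = 55.42 μm

D(18) = 55.4 μm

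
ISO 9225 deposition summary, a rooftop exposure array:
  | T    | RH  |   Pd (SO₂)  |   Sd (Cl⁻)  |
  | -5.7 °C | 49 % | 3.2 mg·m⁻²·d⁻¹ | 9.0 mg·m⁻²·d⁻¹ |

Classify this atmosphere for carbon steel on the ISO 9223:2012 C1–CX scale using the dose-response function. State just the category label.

carbon steel: T≤10 °C ⇒ hinge +0.150·(-5.7−10) = -2.3550
  sulphur-dioxide contribution → 0.8194 μm/a
  chloride contribution → 1.598 μm/a
  ⇒ r_corr(carbon steel) = 2.417 μm/a
Category bounds: 1.3…25 μm/a bracket r_corr ⇒ C2

C2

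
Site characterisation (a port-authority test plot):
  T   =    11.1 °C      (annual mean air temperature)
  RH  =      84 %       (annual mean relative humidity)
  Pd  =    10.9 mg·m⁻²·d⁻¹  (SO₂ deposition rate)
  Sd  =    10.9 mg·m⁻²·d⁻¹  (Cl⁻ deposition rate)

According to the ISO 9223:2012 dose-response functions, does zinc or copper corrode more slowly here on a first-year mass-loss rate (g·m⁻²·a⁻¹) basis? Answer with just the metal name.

zinc: temperature factor f = -0.071·(1.1) = -0.0781
  SO₂ term: 0.0129·10.9^0.44·exp(0.046·84-0.0781) = 1.626
  Sd branch = 0.0175·Sd^0.57·e^(0.008·RH+0.085·T) = 0.3435 μm/a
  sum: 1.626 + 0.3435 → r_corr = 1.97 μm/a
  mass loss = 1.97 μm/a × 7.14 g/cm³ = 14.07 g·m⁻²·a⁻¹
copper: temperature factor f = -0.080·(1.1) = -0.0880
  Pd branch = 0.0053·Pd^0.26·e^(0.059·RH+f) = 1.283 μm/a
  Cl⁻ term: 0.01025·10.9^0.27·exp(0.036·84+0.049·11.1) = 0.6924
  r_corr = 1.283 + 0.6924 = 1.975 μm/a
  mass loss = 1.975 μm/a × 8.96 g/cm³ = 17.7 g·m⁻²·a⁻¹
Ordering by g·m⁻²·a⁻¹: copper (17.7) > zinc (14.1)

zinc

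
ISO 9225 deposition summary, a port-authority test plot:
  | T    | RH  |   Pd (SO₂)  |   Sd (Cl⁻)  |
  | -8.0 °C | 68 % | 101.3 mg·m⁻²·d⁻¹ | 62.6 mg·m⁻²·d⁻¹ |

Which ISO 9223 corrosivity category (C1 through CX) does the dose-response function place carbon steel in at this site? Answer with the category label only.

C2

carbon steel: f(T) = +0.150·(T−10) [T≤10 °C] = -2.7000
  Pd branch = 1.77·Pd^0.52·e^(0.02·RH+f) = 5.116 μm/a
  Cl⁻ term: 0.102·62.6^0.62·exp(0.033·68+0.04·-8.0) = 9.079
  r_corr = 5.116 + 9.079 = 14.2 μm/a
Category bounds: 1.3…25 μm/a bracket r_corr ⇒ C2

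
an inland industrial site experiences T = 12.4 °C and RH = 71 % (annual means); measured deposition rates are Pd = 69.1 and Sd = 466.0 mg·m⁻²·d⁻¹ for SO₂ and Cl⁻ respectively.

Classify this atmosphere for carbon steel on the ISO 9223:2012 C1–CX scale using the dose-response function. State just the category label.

C5

carbon steel: temperature factor f = -0.054·(2.4) = -0.1296
  Pd branch = 1.77·Pd^0.52·e^(0.02·RH+f) = 58.2 μm/a
  Cl⁻ term: 0.102·466.0^0.62·exp(0.033·71+0.04·12.4) = 78.7
  r_corr = 58.2 + 78.7 = 136.9 μm/a
ISO 9223 Table 2 (carbon steel): 80 < 137 ≤ 200 μm/a ⇒ C5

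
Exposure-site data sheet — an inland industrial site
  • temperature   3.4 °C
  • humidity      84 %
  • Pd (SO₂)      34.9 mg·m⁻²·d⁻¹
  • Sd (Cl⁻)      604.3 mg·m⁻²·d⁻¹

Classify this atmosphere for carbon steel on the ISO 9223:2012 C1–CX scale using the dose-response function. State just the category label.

C5

carbon steel: temperature factor f = +0.150·(-6.6) = -0.9900
  SO₂ term: 1.77·34.9^0.52·exp(0.02·84-0.9900) = 22.38
  Cl⁻ term: 0.102·604.3^0.62·exp(0.033·84+0.04·3.4) = 99.06
  r_corr = 22.38 + 99.06 = 121.4 μm/a
ISO 9223 Table 2 (carbon steel): 80 < 121 ≤ 200 μm/a ⇒ C5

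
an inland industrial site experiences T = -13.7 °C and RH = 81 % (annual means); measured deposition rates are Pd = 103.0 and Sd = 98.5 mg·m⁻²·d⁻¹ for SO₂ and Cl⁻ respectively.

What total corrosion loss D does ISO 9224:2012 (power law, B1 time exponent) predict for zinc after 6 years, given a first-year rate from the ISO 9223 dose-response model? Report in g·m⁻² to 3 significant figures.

D(6) = 55.6 g·m⁻²

zinc: T≤10 °C ⇒ hinge +0.038·(-13.7−10) = -0.9006
  sulphur-dioxide contribution → 1.672 μm/a
  chloride contribution → 0.1429 μm/a
  ⇒ r_corr(zinc) = 1.815 μm/a
ISO 9224: D(t) = r_corr · t^b with b = 0.813 (zinc, B1)
  D(6) = 1.815 × 6^0.813 = 1.815 × 4.292 = 7.79 μm
  Mass loss = 7.79 μm × 7.14 g/cm³ = 55.62 g·m⁻²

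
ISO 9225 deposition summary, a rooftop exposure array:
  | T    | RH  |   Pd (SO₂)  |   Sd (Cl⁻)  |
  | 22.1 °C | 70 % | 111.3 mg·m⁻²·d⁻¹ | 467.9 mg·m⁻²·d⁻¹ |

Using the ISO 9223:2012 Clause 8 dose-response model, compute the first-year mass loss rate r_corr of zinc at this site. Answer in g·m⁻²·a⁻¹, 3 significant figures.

r_corr = 55.4 g·m⁻²·a⁻¹

zinc: temperature factor f = -0.071·(12.1) = -0.8591
  Pd branch = 0.0129·Pd^0.44·e^(0.046·RH+f) = 1.087 μm/a
  Cl⁻ term: 0.0175·467.9^0.57·exp(0.008·70+0.085·22.1) = 6.669
  sum: 1.087 + 6.669 → r_corr = 7.756 μm/a
Convert to mass loss: 7.756 μm/a × 7.14 g/cm³ = 55.38 g·m⁻²·a⁻¹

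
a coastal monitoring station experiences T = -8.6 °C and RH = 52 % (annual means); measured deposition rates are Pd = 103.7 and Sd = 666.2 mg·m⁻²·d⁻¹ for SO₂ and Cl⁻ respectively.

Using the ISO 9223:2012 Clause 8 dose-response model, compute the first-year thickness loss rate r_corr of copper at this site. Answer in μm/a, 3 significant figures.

r_corr = 0.290 μm/a

copper: T≤10 °C ⇒ hinge +0.126·(-8.6−10) = -2.3436
  Pd branch = 0.0053·Pd^0.26·e^(0.059·RH+f) = 0.03656 μm/a
  Cl⁻ term: 0.01025·666.2^0.27·exp(0.036·52+0.049·-8.6) = 0.253
  r_corr = 0.03656 + 0.253 = 0.2895 μm/a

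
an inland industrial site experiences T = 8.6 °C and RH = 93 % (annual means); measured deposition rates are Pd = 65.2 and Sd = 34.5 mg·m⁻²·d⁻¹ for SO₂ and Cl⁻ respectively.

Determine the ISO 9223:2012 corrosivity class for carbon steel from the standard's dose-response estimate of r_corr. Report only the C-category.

carbon steel: temperature factor f = +0.150·(-1.4) = -0.2100
  Pd branch = 1.77·Pd^0.52·e^(0.02·RH+f) = 80.9 μm/a
  Cl⁻ term: 0.102·34.5^0.62·exp(0.033·93+0.04·8.6) = 27.82
  sum: 80.9 + 27.82 → r_corr = 108.7 μm/a
ISO 9223 Table 2 (carbon steel): 80 < 109 ≤ 200 μm/a ⇒ C5

C5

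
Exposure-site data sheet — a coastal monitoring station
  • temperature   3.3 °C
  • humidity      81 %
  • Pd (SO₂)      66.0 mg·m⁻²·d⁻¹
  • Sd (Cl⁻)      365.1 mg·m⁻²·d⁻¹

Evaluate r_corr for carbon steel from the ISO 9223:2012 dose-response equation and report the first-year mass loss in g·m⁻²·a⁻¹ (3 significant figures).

r_corr = 740 g·m⁻²·a⁻¹

carbon steel: f(T) = +0.150·(T−10) [T≤10 °C] = -1.0050
  sulphur-dioxide contribution → 28.92 μm/a
  chloride contribution → 65.39 μm/a
  ⇒ r_corr(carbon steel) = 94.31 μm/a
Convert to mass loss: 94.31 μm/a × 7.85 g/cm³ = 740.3 g·m⁻²·a⁻¹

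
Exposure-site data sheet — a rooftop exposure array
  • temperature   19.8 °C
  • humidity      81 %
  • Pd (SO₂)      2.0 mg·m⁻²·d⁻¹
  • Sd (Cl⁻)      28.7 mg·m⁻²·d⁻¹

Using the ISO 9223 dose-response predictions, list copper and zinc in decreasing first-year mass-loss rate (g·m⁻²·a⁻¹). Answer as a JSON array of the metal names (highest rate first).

["copper", "zinc"]

copper: f(T) = -0.080·(T−10) [T>10 °C] = -0.7840
  SO₂ term: 0.0053·2.0^0.26·exp(0.059·81-0.7840) = 0.3448
  Sd branch = 0.01025·Sd^0.27·e^(0.036·RH+0.049·T) = 1.236 μm/a
  r_corr = 0.3448 + 1.236 = 1.581 μm/a
  mass loss = 1.581 μm/a × 8.96 g/cm³ = 14.17 g·m⁻²·a⁻¹
zinc: temperature factor f = -0.071·(9.8) = -0.6958
  Pd branch = 0.0129·Pd^0.44·e^(0.046·RH+f) = 0.3623 μm/a
  Sd branch = 0.0175·Sd^0.57·e^(0.008·RH+0.085·T) = 1.22 μm/a
  r_corr = 0.3623 + 1.22 = 1.582 μm/a
  mass loss = 1.582 μm/a × 7.14 g/cm³ = 11.3 g·m⁻²·a⁻¹
Ordering by g·m⁻²·a⁻¹: copper (14.2) > zinc (11.3)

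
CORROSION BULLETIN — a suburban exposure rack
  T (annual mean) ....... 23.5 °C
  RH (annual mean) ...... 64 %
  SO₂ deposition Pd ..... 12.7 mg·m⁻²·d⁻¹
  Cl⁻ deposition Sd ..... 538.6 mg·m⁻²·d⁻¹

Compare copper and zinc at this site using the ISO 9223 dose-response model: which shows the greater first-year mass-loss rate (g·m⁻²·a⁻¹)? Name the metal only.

copper: T>10 °C ⇒ hinge -0.080·(23.5−10) = -1.0800
  SO₂ term: 0.0053·12.7^0.26·exp(0.059·64-1.0800) = 0.1521
  Cl⁻ term: 0.01025·538.6^0.27·exp(0.036·64+0.049·23.5) = 1.774
  r_corr = 0.1521 + 1.774 = 1.926 μm/a
  mass loss = 1.926 μm/a × 8.96 g/cm³ = 17.25 g·m⁻²·a⁻¹
zinc: T>10 °C ⇒ hinge -0.071·(23.5−10) = -0.9585
  SO₂ term: 0.0129·12.7^0.44·exp(0.046·64-0.9585) = 0.2874
  Cl⁻ term: 0.0175·538.6^0.57·exp(0.008·64+0.085·23.5) = 7.758
  r_corr = 0.2874 + 7.758 = 8.045 μm/a
  mass loss = 8.045 μm/a × 7.14 g/cm³ = 57.44 g·m⁻²·a⁻¹
Ordering by g·m⁻²·a⁻¹: zinc (57.4) > copper (17.3)

zinc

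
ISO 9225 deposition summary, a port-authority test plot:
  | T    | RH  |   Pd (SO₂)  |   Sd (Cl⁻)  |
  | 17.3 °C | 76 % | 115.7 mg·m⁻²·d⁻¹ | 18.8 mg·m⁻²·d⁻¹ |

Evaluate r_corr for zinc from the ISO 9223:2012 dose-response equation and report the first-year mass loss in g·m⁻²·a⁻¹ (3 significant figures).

zinc: temperature factor f = -0.071·(7.3) = -0.5183
  SO₂ term: 0.0129·115.7^0.44·exp(0.046·76-0.5183) = 2.05
  Sd branch = 0.0175·Sd^0.57·e^(0.008·RH+0.085·T) = 0.7447 μm/a
  sum: 2.05 + 0.7447 → r_corr = 2.794 μm/a
Convert to mass loss: 2.794 μm/a × 7.14 g/cm³ = 19.95 g·m⁻²·a⁻¹

r_corr = 20.0 g·m⁻²·a⁻¹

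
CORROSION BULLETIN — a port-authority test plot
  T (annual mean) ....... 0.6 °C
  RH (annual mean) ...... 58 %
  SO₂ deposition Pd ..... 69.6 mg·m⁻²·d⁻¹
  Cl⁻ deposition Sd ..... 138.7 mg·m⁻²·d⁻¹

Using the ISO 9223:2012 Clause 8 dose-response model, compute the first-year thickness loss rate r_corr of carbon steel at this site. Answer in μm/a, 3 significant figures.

r_corr = 27.6 μm/a

carbon steel: f(T) = +0.150·(T−10) [T≤10 °C] = -1.4100
  sulphur-dioxide contribution → 12.52 μm/a
  chloride contribution → 15.08 μm/a
  ⇒ r_corr(carbon steel) = 27.6 μm/a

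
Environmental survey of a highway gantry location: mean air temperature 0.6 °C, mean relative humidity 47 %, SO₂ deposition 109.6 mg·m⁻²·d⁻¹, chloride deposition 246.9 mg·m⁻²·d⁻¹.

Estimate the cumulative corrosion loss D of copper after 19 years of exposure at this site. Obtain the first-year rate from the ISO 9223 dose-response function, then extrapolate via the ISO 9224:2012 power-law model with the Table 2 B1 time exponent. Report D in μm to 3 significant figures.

copper: T≤10 °C ⇒ hinge +0.126·(0.6−10) = -1.1844
  Pd branch = 0.0053·Pd^0.26·e^(0.059·RH+f) = 0.08801 μm/a
  Sd branch = 0.01025·Sd^0.27·e^(0.036·RH+0.049·T) = 0.2537 μm/a
  r_corr = 0.08801 + 0.2537 = 0.3417 μm/a
ISO 9224: D(t) = r_corr · t^b with b = 0.667 (copper, B1)
  D(19) = 0.3417 × 19^0.667 = 0.3417 × 7.127 = 2.435 μm

D(19) = 2.44 μm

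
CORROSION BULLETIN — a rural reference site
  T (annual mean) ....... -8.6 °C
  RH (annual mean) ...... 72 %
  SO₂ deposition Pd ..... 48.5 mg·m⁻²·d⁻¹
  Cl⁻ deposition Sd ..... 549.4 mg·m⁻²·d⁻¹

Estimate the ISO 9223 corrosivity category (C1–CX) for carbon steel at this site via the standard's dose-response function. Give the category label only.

carbon steel: T≤10 °C ⇒ hinge +0.150·(-8.6−10) = -2.7900
  Pd branch = 1.77·Pd^0.52·e^(0.02·RH+f) = 3.454 μm/a
  Cl⁻ term: 0.102·549.4^0.62·exp(0.033·72+0.04·-8.6) = 38.89
  sum: 3.454 + 38.89 → r_corr = 42.34 μm/a
Category bounds: 25…50 μm/a bracket r_corr ⇒ C3

C3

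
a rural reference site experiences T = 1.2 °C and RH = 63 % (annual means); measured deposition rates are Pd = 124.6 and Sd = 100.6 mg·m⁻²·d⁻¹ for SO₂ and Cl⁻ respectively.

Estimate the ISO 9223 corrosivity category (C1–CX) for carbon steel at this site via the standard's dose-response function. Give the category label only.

C3

carbon steel: f(T) = +0.150·(T−10) [T≤10 °C] = -1.3200
  SO₂ term: 1.77·124.6^0.52·exp(0.02·63-1.3200) = 20.49
  Cl⁻ term: 0.102·100.6^0.62·exp(0.033·63+0.04·1.2) = 14.93
  sum: 20.49 + 14.93 → r_corr = 35.42 μm/a
35.4 μm/a falls in (25, 50] for carbon steel → category C3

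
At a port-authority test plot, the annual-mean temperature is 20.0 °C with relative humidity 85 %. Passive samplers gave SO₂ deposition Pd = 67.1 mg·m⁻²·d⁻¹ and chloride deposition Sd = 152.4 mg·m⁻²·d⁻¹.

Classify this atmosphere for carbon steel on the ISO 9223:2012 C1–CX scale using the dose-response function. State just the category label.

C5

carbon steel: f(T) = -0.054·(T−10) [T>10 °C] = -0.5400
  sulphur-dioxide contribution → 50.31 μm/a
  chloride contribution → 84.66 μm/a
  ⇒ r_corr(carbon steel) = 135 μm/a
Category bounds: 80…200 μm/a bracket r_corr ⇒ C5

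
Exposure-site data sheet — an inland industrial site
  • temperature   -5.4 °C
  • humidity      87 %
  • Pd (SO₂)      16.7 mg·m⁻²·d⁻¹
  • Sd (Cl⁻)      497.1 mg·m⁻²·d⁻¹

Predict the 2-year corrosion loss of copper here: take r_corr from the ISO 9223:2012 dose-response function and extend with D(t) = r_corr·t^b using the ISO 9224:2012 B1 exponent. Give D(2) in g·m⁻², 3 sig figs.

copper: T≤10 °C ⇒ hinge +0.126·(-5.4−10) = -1.9404
  sulphur-dioxide contribution → 0.2684 μm/a
  chloride contribution → 0.964 μm/a
  ⇒ r_corr(copper) = 1.232 μm/a
Power-law: D(2) = r_corr · 2^0.667
  D(2) = 1.232 × 2^0.667 = 1.232 × 1.588 = 1.957 μm
  Mass loss = 1.957 μm × 8.96 g/cm³ = 17.53 g·m⁻²

D(2) = 17.5 g·m⁻²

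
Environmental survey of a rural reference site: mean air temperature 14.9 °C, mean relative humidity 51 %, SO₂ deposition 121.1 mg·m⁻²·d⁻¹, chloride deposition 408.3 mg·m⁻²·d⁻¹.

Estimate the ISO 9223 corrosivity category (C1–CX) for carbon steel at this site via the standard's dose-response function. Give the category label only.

C5

carbon steel: temperature factor f = -0.054·(4.9) = -0.2646
  sulphur-dioxide contribution → 45.63 μm/a
  chloride contribution → 41.42 μm/a
  total first-year rate 87.05 μm/a
87 μm/a falls in (80, 200] for carbon steel → category C5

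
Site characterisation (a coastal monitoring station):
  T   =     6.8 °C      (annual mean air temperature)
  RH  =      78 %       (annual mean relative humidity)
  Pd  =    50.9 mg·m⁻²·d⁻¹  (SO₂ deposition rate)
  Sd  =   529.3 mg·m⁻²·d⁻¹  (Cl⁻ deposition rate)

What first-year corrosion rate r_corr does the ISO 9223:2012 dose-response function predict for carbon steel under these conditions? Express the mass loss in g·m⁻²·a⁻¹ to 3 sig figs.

carbon steel: temperature factor f = +0.150·(-3.2) = -0.4800
  sulphur-dioxide contribution → 40.23 μm/a
  chloride contribution → 85.76 μm/a
  ⇒ r_corr(carbon steel) = 126 μm/a
Convert to mass loss: 126 μm/a × 7.85 g/cm³ = 989 g·m⁻²·a⁻¹

r_corr = 989 g·m⁻²·a⁻¹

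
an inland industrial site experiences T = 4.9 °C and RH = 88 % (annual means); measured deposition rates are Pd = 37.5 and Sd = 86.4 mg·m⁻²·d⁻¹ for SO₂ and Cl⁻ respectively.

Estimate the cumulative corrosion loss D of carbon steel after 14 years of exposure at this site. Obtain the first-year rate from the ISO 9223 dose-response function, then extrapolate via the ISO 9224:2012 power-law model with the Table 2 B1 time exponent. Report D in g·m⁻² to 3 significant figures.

D(14) = 2.11e+03 g·m⁻²

carbon steel: temperature factor f = +0.150·(-5.1) = -0.7650
  Pd branch = 1.77·Pd^0.52·e^(0.02·RH+f) = 31.52 μm/a
  Cl⁻ term: 0.102·86.4^0.62·exp(0.033·88+0.04·4.9) = 35.94
  sum: 31.52 + 35.94 → r_corr = 67.46 μm/a
Power-law: D(14) = r_corr · 14^0.523
  D(14) = 67.46 × 14^0.523 = 67.46 × 3.976 = 268.2 μm
  Mass loss = 268.2 μm × 7.85 g/cm³ = 2105 g·m⁻²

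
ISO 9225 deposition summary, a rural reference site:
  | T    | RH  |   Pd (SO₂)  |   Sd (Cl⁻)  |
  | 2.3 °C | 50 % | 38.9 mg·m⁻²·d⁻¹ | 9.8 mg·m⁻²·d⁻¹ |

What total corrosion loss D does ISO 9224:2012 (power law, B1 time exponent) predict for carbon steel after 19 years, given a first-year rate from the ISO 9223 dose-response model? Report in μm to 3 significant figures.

carbon steel: T≤10 °C ⇒ hinge +0.150·(2.3−10) = -1.1550
  Pd branch = 1.77·Pd^0.52·e^(0.02·RH+f) = 10.17 μm/a
  Cl⁻ term: 0.102·9.8^0.62·exp(0.033·50+0.04·2.3) = 2.397
  sum: 10.17 + 2.397 → r_corr = 12.57 μm/a
ISO 9224: D(t) = r_corr · t^b with b = 0.523 (carbon steel, B1)
  D(19) = 12.57 × 19^0.523 = 12.57 × 4.664 = 58.63 μm

D(19) = 58.6 μm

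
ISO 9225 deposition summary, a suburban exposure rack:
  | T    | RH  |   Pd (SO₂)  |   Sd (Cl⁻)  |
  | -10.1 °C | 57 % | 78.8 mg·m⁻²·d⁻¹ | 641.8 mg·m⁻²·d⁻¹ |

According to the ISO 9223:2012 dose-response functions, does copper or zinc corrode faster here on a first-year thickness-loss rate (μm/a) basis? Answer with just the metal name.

zinc

copper: temperature factor f = +0.126·(-20.1) = -2.5326
  sulphur-dioxide contribution → 0.03785 μm/a
  chloride contribution → 0.2786 μm/a
  total first-year rate 0.3164 μm/a
zinc: f(T) = +0.038·(T−10) [T≤10 °C] = -0.7638
  sulphur-dioxide contribution → 0.565 μm/a
  chloride contribution → 0.4661 μm/a
  ⇒ r_corr(zinc) = 1.031 μm/a
Ordering by μm/a: zinc (1.03) > copper (0.316)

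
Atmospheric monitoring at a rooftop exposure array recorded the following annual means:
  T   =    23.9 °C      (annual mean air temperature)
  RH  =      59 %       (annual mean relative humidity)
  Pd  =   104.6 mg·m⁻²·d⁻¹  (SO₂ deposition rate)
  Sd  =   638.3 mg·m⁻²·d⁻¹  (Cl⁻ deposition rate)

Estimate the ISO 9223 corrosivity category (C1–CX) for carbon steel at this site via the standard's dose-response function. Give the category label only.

carbon steel: f(T) = -0.054·(T−10) [T>10 °C] = -0.7506
  SO₂ term: 1.77·104.6^0.52·exp(0.02·59-0.7506) = 30.52
  Cl⁻ term: 0.102·638.3^0.62·exp(0.033·59+0.04·23.9) = 102
  sum: 30.52 + 102 → r_corr = 132.5 μm/a
132 μm/a falls in (80, 200] for carbon steel → category C5

C5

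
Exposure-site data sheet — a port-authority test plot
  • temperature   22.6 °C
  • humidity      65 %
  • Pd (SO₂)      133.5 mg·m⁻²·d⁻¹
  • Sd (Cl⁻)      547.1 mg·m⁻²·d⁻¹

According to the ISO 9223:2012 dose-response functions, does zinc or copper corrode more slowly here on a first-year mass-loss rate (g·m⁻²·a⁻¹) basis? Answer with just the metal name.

copper

zinc: f(T) = -0.071·(T−10) [T>10 °C] = -0.8946
  SO₂ term: 0.0129·133.5^0.44·exp(0.046·65-0.8946) = 0.9033
  Cl⁻ term: 0.0175·547.1^0.57·exp(0.008·65+0.085·22.6) = 7.309
  sum: 0.9033 + 7.309 → r_corr = 8.212 μm/a
  mass loss = 8.212 μm/a × 7.14 g/cm³ = 58.63 g·m⁻²·a⁻¹
copper: T>10 °C ⇒ hinge -0.080·(22.6−10) = -1.0080
  SO₂ term: 0.0053·133.5^0.26·exp(0.059·65-1.0080) = 0.3196
  Cl⁻ term: 0.01025·547.1^0.27·exp(0.036·65+0.049·22.6) = 1.767
  sum: 0.3196 + 1.767 → r_corr = 2.086 μm/a
  mass loss = 2.086 μm/a × 8.96 g/cm³ = 18.69 g·m⁻²·a⁻¹
Ordering by g·m⁻²·a⁻¹: zinc (58.6) > copper (18.7)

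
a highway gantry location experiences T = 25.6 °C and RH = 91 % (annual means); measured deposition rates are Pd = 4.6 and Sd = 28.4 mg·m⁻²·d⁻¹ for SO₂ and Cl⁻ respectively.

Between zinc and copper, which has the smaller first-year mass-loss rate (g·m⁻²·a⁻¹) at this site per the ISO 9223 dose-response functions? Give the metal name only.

zinc

zinc: temperature factor f = -0.071·(15.6) = -1.1076
  sulphur-dioxide contribution → 0.5484 μm/a
  chloride contribution → 2.151 μm/a
  ⇒ r_corr(zinc) = 2.699 μm/a
  mass loss = 2.699 μm/a × 7.14 g/cm³ = 19.27 g·m⁻²·a⁻¹
copper: f(T) = -0.080·(T−10) [T>10 °C] = -1.2480
  sulphur-dioxide contribution → 0.4856 μm/a
  chloride contribution → 2.348 μm/a
  total first-year rate 2.833 μm/a
  mass loss = 2.833 μm/a × 8.96 g/cm³ = 25.39 g·m⁻²·a⁻¹
Ordering by g·m⁻²·a⁻¹: copper (25.4) > zinc (19.3)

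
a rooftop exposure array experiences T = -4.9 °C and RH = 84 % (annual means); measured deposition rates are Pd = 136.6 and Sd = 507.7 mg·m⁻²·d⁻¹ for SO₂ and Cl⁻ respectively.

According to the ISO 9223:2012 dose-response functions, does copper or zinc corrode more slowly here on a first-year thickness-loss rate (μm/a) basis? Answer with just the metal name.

copper

copper: temperature factor f = +0.126·(-14.9) = -1.8774
  sulphur-dioxide contribution → 0.4135 μm/a
  chloride contribution → 0.8918 μm/a
  total first-year rate 1.305 μm/a
zinc: temperature factor f = +0.038·(-14.9) = -0.5662
  sulphur-dioxide contribution → 3.037 μm/a
  chloride contribution → 0.7874 μm/a
  total first-year rate 3.824 μm/a
Ordering by μm/a: zinc (3.82) > copper (1.31)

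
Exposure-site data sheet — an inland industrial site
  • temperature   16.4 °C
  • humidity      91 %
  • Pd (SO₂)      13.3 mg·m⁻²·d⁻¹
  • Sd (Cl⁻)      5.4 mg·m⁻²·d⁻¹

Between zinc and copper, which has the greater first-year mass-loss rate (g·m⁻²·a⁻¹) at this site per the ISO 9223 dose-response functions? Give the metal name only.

copper

zinc: T>10 °C ⇒ hinge -0.071·(16.4−10) = -0.4544
  Pd branch = 0.0129·Pd^0.44·e^(0.046·RH+f) = 1.682 μm/a
  Cl⁻ term: 0.0175·5.4^0.57·exp(0.008·91+0.085·16.4) = 0.382
  sum: 1.682 + 0.382 → r_corr = 2.064 μm/a
  mass loss = 2.064 μm/a × 7.14 g/cm³ = 14.73 g·m⁻²·a⁻¹
copper: f(T) = -0.080·(T−10) [T>10 °C] = -0.5120
  Pd branch = 0.0053·Pd^0.26·e^(0.059·RH+f) = 1.336 μm/a
  Sd branch = 0.01025·Sd^0.27·e^(0.036·RH+0.049·T) = 0.9555 μm/a
  r_corr = 1.336 + 0.9555 = 2.292 μm/a
  mass loss = 2.292 μm/a × 8.96 g/cm³ = 20.53 g·m⁻²·a⁻¹
Ordering by g·m⁻²·a⁻¹: copper (20.5) > zinc (14.7)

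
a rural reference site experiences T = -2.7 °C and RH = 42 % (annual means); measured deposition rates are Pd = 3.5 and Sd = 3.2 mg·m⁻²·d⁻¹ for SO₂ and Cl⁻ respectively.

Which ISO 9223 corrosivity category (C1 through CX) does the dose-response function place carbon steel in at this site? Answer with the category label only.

carbon steel: temperature factor f = +0.150·(-12.7) = -1.9050
  SO₂ term: 1.77·3.5^0.52·exp(0.02·42-1.9050) = 1.17
  Sd branch = 0.102·Sd^0.62·e^(0.033·RH+0.04·T) = 0.753 μm/a
  sum: 1.17 + 0.753 → r_corr = 1.924 μm/a
Category bounds: 1.3…25 μm/a bracket r_corr ⇒ C2

C2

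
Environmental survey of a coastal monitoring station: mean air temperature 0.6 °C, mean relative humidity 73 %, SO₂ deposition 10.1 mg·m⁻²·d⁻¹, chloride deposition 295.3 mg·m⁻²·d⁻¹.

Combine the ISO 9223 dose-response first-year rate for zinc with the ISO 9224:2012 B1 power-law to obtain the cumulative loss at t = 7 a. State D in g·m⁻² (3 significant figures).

zinc: T≤10 °C ⇒ hinge +0.038·(0.6−10) = -0.3572
  Pd branch = 0.0129·Pd^0.44·e^(0.046·RH+f) = 0.7173 μm/a
  Cl⁻ term: 0.0175·295.3^0.57·exp(0.008·73+0.085·0.6) = 0.845
  r_corr = 0.7173 + 0.845 = 1.562 μm/a
Power-law: D(7) = r_corr · 7^0.813
  D(7) = 1.562 × 7^0.813 = 1.562 × 4.865 = 7.601 μm
  Mass loss = 7.601 μm × 7.14 g/cm³ = 54.27 g·m⁻²

D(7) = 54.3 g·m⁻²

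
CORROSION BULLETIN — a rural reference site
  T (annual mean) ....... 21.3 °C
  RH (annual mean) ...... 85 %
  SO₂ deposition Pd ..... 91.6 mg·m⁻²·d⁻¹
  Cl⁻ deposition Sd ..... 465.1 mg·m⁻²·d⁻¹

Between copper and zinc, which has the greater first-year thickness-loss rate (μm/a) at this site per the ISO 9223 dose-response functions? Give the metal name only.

copper: temperature factor f = -0.080·(11.3) = -0.9040
  Pd branch = 0.0053·Pd^0.26·e^(0.059·RH+f) = 1.047 μm/a
  Cl⁻ term: 0.01025·465.1^0.27·exp(0.036·85+0.049·21.3) = 3.26
  sum: 1.047 + 3.26 → r_corr = 4.306 μm/a
zinc: T>10 °C ⇒ hinge -0.071·(21.3−10) = -0.8023
  Pd branch = 0.0129·Pd^0.44·e^(0.046·RH+f) = 2.106 μm/a
  Sd branch = 0.0175·Sd^0.57·e^(0.008·RH+0.085·T) = 7.001 μm/a
  r_corr = 2.106 + 7.001 = 9.107 μm/a
Ordering by μm/a: zinc (9.11) > copper (4.31)

zinc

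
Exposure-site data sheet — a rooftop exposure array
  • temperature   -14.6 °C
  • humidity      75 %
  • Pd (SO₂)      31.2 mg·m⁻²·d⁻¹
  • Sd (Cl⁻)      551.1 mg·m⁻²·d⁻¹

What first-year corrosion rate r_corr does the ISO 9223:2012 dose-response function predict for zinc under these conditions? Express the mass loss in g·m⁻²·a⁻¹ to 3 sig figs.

r_corr = 7.58 g·m⁻²·a⁻¹

zinc: f(T) = +0.038·(T−10) [T≤10 °C] = -0.9348
  sulphur-dioxide contribution → 0.725 μm/a
  chloride contribution → 0.3366 μm/a
  ⇒ r_corr(zinc) = 1.062 μm/a
Convert to mass loss: 1.062 μm/a × 7.14 g/cm³ = 7.58 g·m⁻²·a⁻¹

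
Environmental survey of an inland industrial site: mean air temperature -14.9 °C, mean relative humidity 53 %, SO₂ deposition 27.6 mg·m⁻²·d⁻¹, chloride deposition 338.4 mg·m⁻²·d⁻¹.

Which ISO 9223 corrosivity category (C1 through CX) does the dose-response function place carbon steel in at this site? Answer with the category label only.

C2

carbon steel: f(T) = +0.150·(T−10) [T≤10 °C] = -3.7350
  SO₂ term: 1.77·27.6^0.52·exp(0.02·53-3.7350) = 0.6847
  Cl⁻ term: 0.102·338.4^0.62·exp(0.033·53+0.04·-14.9) = 11.96
  r_corr = 0.6847 + 11.96 = 12.64 μm/a
ISO 9223 Table 2 (carbon steel): 1.3 < 12.6 ≤ 25 μm/a ⇒ C2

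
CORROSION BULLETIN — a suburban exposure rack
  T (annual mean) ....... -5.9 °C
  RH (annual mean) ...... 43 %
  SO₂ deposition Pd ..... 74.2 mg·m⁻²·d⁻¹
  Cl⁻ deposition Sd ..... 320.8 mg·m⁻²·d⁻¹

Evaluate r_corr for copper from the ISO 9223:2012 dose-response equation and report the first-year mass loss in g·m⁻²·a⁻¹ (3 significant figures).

copper: temperature factor f = +0.126·(-15.9) = -2.0034
  sulphur-dioxide contribution → 0.02769 μm/a
  chloride contribution → 0.1715 μm/a
  total first-year rate 0.1991 μm/a
Convert to mass loss: 0.1991 μm/a × 8.96 g/cm³ = 1.784 g·m⁻²·a⁻¹

r_corr = 1.78 g·m⁻²·a⁻¹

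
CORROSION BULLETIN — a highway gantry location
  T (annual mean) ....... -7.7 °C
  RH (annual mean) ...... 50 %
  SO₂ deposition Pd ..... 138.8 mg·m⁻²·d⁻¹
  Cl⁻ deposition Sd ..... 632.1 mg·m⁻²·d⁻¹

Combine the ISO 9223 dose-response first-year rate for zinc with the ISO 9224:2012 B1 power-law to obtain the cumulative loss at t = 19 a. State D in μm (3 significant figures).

D(19) = 12.2 μm

zinc: T≤10 °C ⇒ hinge +0.038·(-7.7−10) = -0.6726
  Pd branch = 0.0129·Pd^0.44·e^(0.046·RH+f) = 0.5755 μm/a
  Cl⁻ term: 0.0175·632.1^0.57·exp(0.008·50+0.085·-7.7) = 0.5357
  r_corr = 0.5755 + 0.5357 = 1.111 μm/a
Power-law: D(19) = r_corr · 19^0.813
  D(19) = 1.111 × 19^0.813 = 1.111 × 10.96 = 12.17 μm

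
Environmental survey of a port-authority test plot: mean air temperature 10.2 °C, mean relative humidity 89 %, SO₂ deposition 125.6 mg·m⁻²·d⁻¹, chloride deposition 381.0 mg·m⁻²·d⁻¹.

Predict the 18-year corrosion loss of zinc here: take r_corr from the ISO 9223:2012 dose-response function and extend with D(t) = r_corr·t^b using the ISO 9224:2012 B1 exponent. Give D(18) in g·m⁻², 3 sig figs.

zinc: f(T) = -0.071·(T−10) [T>10 °C] = -0.0142
  SO₂ term: 0.0129·125.6^0.44·exp(0.046·89-0.0142) = 6.397
  Sd branch = 0.0175·Sd^0.57·e^(0.008·RH+0.085·T) = 2.511 μm/a
  sum: 6.397 + 2.511 → r_corr = 8.908 μm/a
ISO 9224: D(t) = r_corr · t^b with b = 0.813 (zinc, B1)
  D(18) = 8.908 × 18^0.813 = 8.908 × 10.48 = 93.4 μm
  Mass loss = 93.4 μm × 7.14 g/cm³ = 666.9 g·m⁻²

D(18) = 667 g·m⁻²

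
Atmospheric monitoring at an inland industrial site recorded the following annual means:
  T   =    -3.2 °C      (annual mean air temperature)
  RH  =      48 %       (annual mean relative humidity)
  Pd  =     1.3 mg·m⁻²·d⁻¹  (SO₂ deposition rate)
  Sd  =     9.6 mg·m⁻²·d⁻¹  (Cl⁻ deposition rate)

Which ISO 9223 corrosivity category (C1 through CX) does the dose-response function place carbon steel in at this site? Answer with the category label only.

carbon steel: temperature factor f = +0.150·(-13.2) = -1.9800
  Pd branch = 1.77·Pd^0.52·e^(0.02·RH+f) = 0.7315 μm/a
  Sd branch = 0.102·Sd^0.62·e^(0.033·RH+0.04·T) = 1.778 μm/a
  sum: 0.7315 + 1.778 → r_corr = 2.51 μm/a
ISO 9223 Table 2 (carbon steel): 1.3 < 2.51 ≤ 25 μm/a ⇒ C2

C2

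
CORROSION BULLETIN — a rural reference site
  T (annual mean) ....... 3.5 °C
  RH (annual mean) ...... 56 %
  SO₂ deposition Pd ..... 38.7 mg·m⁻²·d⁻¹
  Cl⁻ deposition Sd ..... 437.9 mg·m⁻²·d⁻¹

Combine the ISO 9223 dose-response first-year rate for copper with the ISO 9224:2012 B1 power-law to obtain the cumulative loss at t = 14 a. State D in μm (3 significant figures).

D(14) = 3.70 μm

copper: f(T) = +0.126·(T−10) [T≤10 °C] = -0.8190
  SO₂ term: 0.0053·38.7^0.26·exp(0.059·56-0.8190) = 0.1646
  Sd branch = 0.01025·Sd^0.27·e^(0.036·RH+0.049·T) = 0.472 μm/a
  sum: 0.1646 + 0.472 → r_corr = 0.6365 μm/a
Long-term exponent b (ISO 9224 Table 2, B1) = 0.667
  D(14) = 0.6365 × 14^0.667 = 0.6365 × 5.814 = 3.701 μm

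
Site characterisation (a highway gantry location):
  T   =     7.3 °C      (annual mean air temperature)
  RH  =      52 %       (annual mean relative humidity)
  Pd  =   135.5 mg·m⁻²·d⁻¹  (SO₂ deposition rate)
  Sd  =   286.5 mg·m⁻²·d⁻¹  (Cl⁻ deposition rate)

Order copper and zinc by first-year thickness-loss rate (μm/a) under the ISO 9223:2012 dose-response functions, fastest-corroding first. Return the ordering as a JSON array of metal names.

["zinc", "copper"]

copper: temperature factor f = +0.126·(-2.7) = -0.3402
  sulphur-dioxide contribution → 0.2906 μm/a
  chloride contribution → 0.439 μm/a
  ⇒ r_corr(copper) = 0.7296 μm/a
zinc: f(T) = +0.038·(T−10) [T≤10 °C] = -0.1026
  sulphur-dioxide contribution → 1.104 μm/a
  chloride contribution → 1.241 μm/a
  ⇒ r_corr(zinc) = 2.345 μm/a
Ordering by μm/a: zinc (2.34) > copper (0.73)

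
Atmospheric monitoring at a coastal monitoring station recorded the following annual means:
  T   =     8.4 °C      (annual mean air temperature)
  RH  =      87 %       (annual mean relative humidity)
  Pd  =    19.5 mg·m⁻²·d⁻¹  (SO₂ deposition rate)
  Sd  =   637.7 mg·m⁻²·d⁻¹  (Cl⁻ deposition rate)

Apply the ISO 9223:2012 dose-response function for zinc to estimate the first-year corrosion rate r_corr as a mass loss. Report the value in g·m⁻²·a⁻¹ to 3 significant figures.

zinc: temperature factor f = +0.038·(-1.6) = -0.0608
  SO₂ term: 0.0129·19.5^0.44·exp(0.046·87-0.0608) = 2.454
  Cl⁻ term: 0.0175·637.7^0.57·exp(0.008·87+0.085·8.4) = 2.845
  r_corr = 2.454 + 2.845 = 5.298 μm/a
Convert to mass loss: 5.298 μm/a × 7.14 g/cm³ = 37.83 g·m⁻²·a⁻¹

r_corr = 37.8 g·m⁻²·a⁻¹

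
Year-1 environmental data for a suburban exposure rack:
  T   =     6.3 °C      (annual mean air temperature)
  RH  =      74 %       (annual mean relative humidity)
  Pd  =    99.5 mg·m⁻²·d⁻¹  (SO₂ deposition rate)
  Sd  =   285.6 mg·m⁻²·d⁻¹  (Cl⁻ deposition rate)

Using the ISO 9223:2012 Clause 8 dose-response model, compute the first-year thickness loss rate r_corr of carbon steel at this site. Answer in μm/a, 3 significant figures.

carbon steel: T≤10 °C ⇒ hinge +0.150·(6.3−10) = -0.5550
  Pd branch = 1.77·Pd^0.52·e^(0.02·RH+f) = 48.82 μm/a
  Cl⁻ term: 0.102·285.6^0.62·exp(0.033·74+0.04·6.3) = 50.25
  sum: 48.82 + 50.25 → r_corr = 99.07 μm/a

r_corr = 99.1 μm/a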